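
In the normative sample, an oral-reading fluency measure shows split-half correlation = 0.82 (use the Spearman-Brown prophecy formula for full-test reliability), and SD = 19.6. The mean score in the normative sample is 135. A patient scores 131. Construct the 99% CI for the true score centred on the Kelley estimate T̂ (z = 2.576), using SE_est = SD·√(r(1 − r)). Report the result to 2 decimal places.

Full-length reliability (Spearman-Brown) = 2(0.82)/(1+0.82) ≈ 0.901
Estimated true score = 0.901·131 + (1 − 0.901)·135 ≈ 131.396
SE_est = SD · √(r(1 − r)) = 19.600 · √0.089 ≈ 19.600 · 0.299 ≈ 5.851
99% CI: 131.396 ± 15.073 ≈ (116.323, 146.468)

[116.32, 146.47]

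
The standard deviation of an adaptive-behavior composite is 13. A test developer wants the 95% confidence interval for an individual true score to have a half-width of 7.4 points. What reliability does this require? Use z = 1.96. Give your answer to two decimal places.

0.92

SEM needed = half-width / z = 7.4/1.96 ≈ 3.77551
r = 1 − (3.77551/13)² ≈ 1 − 0.08435 ≈ 0.91565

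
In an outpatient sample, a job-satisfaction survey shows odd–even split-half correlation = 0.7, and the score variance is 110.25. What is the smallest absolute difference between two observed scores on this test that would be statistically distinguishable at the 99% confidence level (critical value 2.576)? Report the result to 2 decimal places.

16.07

SD = √110.25 = 10.5000
r_full = 2·0.7 / (1 + 0.7) ≃ 0.8235
SEM = 10.5000*√(1 − 0.8235) ≃ 4.4109
Standard error of the difference = 4.4109·√2 ≃ 6.2379
Smallest detectable difference = 2.576*6.2379 ≃ 16.0689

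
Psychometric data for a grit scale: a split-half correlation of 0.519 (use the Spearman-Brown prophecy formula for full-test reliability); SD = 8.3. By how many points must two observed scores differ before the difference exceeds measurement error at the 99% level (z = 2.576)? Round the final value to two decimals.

17.02

r_full = 2·0.519 / (1 + 0.519) ≈ 0.6833
The standard error of measurement is 8.3000×√(1 − 0.6833) ≈ 8.3000×0.5627 ≈ 4.6706.
SE_diff = SEM × √2 ≈ 4.6706 × 1.4142 ≈ 6.6052
Smallest detectable difference = 2.576×6.6052 ≈ 17.0150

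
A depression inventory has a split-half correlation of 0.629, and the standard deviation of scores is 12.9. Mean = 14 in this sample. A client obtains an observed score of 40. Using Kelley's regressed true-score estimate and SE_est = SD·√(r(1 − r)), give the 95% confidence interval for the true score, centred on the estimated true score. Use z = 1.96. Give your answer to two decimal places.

Spearman-Brown: r = 2(0.629) / (1 + 0.629) = 1.25800 / 1.62900 ≈ 0.77225
Estimated true score = 0.77225·40 + (1 − 0.77225)·14 ≈ 34.07858
SE_est = SD · √(r(1 − r)) = 12.90000 · √0.17588 ≈ 12.90000 · 0.41938 ≈ 5.40998
CI = 34.07858 ± 1.96 · 5.40998 → [23.47501, 44.68214]

[23.48, 44.68]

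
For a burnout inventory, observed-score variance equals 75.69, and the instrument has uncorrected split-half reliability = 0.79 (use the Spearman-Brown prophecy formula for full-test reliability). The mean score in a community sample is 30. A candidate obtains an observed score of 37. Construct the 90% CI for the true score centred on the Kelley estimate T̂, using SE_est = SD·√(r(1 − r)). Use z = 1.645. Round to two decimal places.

[31.57, 40.78]

SD = √75.69 = 8.700
Full-length reliability (Spearman-Brown) = 2(0.79)/(1+0.79) ≈ 0.883
Estimated true score = 0.883*37 + (1 − 0.883)*30 ≈ 36.179
SE_est = SD * √(r(1 − r)) = 8.700 * √0.104 ≈ 8.700 * 0.322 ≈ 2.800
CI = 36.179 ± 1.645 * 2.800 → [31.573, 40.784]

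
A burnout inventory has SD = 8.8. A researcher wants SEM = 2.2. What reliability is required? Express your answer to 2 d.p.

Required reliability = 1 − (SEM/SD)² = 1 − 0.0625 ≈ 0.9375

0.94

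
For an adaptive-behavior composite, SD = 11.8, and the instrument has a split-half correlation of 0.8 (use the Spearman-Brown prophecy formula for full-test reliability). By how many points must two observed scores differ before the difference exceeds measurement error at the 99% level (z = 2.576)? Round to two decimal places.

Spearman-Brown: r = 2(0.8) / (1 + 0.8) = 1.6000 / 1.8000 ≈ 0.8889
The standard error of measurement is 11.8000*√(1 − 0.8889) ≈ 11.8000*0.3333 ≈ 3.9333.
SE_diff = SEM * √2 ≈ 3.9333 * 1.4142 ≈ 5.5626
Smallest detectable difference = 2.576*5.5626 ≈ 14.3292

14.33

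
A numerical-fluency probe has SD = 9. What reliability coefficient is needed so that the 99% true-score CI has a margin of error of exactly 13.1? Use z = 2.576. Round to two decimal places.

0.68

SEM needed = half-width / z = 13.1/2.576 ≈ 5.0854
r = 1 − (SEM / SD)² = 1 − (5.0854 / 9)² ≈ 1 − 0.3193 ≈ 0.6807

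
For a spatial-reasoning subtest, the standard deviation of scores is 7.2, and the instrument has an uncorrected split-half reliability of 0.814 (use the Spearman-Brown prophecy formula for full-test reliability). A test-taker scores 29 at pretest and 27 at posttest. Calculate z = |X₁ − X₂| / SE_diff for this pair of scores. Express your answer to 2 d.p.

0.61

Spearman-Brown: r = 2(0.814) / (1 + 0.814) = 1.62800 / 1.81400 ≈ 0.89746
SEM = 7.20000×√(1 − 0.89746) ≈ 2.30553
SE_diff = √2 × SEM ≈ 3.26051
z = |29 − 27| / 3.26051 = 2 / 3.26051 ≈ 0.61340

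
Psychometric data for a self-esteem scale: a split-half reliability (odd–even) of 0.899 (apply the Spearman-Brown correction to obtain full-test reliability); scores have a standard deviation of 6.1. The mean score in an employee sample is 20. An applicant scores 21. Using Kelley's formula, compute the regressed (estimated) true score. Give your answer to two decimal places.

20.95

r_full = 2·0.899 / (1 + 0.899) ≃ 0.9468
T̂ = r·X + (1 − r)·M = 0.9468*21 + 0.0532*20 ≃ 19.8831 + 1.0637 ≃ 20.9468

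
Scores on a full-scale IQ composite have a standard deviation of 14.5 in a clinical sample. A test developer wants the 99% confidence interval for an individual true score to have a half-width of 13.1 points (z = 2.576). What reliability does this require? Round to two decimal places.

0.88

Required SEM = 13.1 / 2.576 ≈ 5.08540
r = 1 − (5.08540/14.5)² ≈ 1 − 0.12300 ≈ 0.87700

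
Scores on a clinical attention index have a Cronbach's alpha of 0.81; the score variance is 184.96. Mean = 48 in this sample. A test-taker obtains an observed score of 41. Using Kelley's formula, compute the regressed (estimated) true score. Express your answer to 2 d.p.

42.33

Estimated true score = 0.8100·41 + (1 − 0.8100)·48 ≃ 42.3300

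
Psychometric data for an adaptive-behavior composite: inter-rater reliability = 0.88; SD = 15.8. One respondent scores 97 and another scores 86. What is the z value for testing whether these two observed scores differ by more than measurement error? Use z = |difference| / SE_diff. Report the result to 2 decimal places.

1.42

SEM = 15.800×√(1 − 0.880) ≃ 5.473
SE_diff = SEM × √2 ≃ 5.473 × 1.414 ≃ 7.740
z = |97 − 86| / 7.740 = 11 / 7.740 ≃ 1.421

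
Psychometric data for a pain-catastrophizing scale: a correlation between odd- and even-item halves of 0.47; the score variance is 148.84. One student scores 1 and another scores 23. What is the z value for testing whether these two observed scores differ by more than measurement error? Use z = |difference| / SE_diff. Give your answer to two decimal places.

2.12

SD = √148.84 = 12.2000
Full-length reliability (Spearman-Brown) = 2(0.47)/(1+0.47) ≈ 0.6395
SEM = 12.2000 * √(1 − 0.6395) = 12.2000 * √0.3605 ≈ 12.2000 * 0.6005 ≈ 7.3255
SE_diff = √2 * SEM ≈ 10.3599
z = 22 / 10.3599 ≈ 2.1236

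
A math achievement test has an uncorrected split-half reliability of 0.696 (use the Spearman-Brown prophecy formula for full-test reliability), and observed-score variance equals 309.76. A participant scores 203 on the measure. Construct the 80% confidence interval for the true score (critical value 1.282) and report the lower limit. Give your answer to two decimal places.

σ = 309.76^(1/2) = 17.600
r_full = 2·0.696 / (1 + 0.696) ≈ 0.821
SEM = 17.600*√(1 − 0.821) ≈ 7.451
Half-width = 1.282*7.451 ≈ 9.553
Lower limit = 203 − 9.553 ≈ 193.447

193.45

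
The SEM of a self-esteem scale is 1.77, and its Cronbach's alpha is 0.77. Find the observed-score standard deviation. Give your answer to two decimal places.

3.69

SD = 1.77 / √(1 − 0.77) ≈ 3.6907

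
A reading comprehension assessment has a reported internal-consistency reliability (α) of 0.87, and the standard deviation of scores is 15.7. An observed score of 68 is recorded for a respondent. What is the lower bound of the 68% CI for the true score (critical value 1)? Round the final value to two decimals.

62.34

The standard error of measurement is 15.70000·√(1 − 0.87000) ≈ 15.70000·0.36056 ≈ 5.66072.
Margin = 1 · 5.66072 ≈ 5.66072
Lower bound: 68 − 5.66072 = 62.33928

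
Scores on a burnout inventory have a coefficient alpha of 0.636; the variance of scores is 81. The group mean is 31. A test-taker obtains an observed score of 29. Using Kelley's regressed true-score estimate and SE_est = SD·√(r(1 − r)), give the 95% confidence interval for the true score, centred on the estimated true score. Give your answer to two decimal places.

[21.24, 38.22]

σ = 81^(1/2) = 9.0000
T̂ = r·X + (1 − r)·M = 0.6360×29 + 0.3640×31 = 18.4440 + 11.2840 ≈ 29.7280
SE_est = 9.0000·√[r(1 − r)] ≈ 4.3303
CI = 29.7280 ± 1.96 × 4.3303 → [21.2405, 38.2155]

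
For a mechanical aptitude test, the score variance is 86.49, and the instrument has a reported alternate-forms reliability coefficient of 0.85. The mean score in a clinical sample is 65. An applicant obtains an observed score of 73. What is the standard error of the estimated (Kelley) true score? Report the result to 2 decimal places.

3.32

SD = √86.49 ≈ 9.3000
SE_est = SD × √(r(1 − r)) = 9.3000 × √0.1275 ≈ 9.3000 × 0.3571 ≈ 3.3208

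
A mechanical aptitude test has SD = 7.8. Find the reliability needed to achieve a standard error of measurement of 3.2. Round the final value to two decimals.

0.83

r = 1 − (SEM / SD)² = 1 − (3.200 / 7.8)² ≃ 1 − 0.168 ≃ 0.832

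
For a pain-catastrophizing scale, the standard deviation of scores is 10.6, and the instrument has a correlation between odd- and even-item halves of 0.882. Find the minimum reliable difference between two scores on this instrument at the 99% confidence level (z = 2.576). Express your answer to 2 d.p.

9.67

Full-length reliability (Spearman-Brown) = 2(0.882)/(1+0.882) ≃ 0.9373
SEM = 10.6000 · √(1 − 0.9373) = 10.6000 · √0.0627 ≃ 10.6000 · 0.2504 ≃ 2.6542
SE_diff = SEM · √2 ≃ 2.6542 · 1.4142 ≃ 3.7536
Minimum reliable difference = 2.576 · SE_diff ≃ 2.576 · 3.7536 ≃ 9.6694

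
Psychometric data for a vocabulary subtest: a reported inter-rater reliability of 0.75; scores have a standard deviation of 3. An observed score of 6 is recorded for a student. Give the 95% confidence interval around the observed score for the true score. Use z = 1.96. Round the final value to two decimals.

SEM = 3.000 × √(1 − 0.750) = 3.000 × √0.250 ≃ 3.000 × 0.500 ≃ 1.500
Half-width = 1.96×1.500 ≃ 2.940
95% CI: 6 ± 2.940 = [3.060, 8.940]

[3.06, 8.94]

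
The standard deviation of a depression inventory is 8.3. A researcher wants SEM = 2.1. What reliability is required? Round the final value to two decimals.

0.94

r = 1 − (2.100/8.3)² ≃ 1 − 0.064 ≃ 0.936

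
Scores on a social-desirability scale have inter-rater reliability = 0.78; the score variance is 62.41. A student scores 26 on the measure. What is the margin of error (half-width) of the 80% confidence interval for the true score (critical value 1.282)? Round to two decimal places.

σ = 62.41^(1/2) = 7.9000
The standard error of measurement is 7.9000×√(1 − 0.7800) ≈ 7.9000×0.4690 ≈ 3.7054.
Half-width = 1.282×3.7054 ≈ 4.7504

4.75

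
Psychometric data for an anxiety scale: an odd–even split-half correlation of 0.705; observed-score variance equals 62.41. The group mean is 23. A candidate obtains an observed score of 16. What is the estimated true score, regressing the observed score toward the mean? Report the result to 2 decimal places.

17.21

r_full = 2·0.705 / (1 + 0.705) ≈ 0.827
T̂ = 0.827(16) + 0.173(23) ≈ 17.211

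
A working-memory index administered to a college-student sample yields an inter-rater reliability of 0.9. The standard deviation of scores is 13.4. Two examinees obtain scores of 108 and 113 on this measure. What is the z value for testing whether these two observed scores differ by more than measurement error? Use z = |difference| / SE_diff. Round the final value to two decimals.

The standard error of measurement is 13.4000·√(1 − 0.9000) ≃ 13.4000·0.3162 ≃ 4.2375.
SE_diff = √2 · SEM ≃ 5.9927
z = |108 − 113| / 5.9927 = 5 / 5.9927 ≃ 0.8344

0.83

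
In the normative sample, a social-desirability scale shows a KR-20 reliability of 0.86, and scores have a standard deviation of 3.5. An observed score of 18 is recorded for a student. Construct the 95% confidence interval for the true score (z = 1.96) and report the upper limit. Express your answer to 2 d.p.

20.57

SEM = 3.500 · √(1 − 0.860) = 3.500 · √0.140 ≈ 3.500 · 0.374 ≈ 1.310
Half-width = 1.96·1.310 ≈ 2.567
Upper bound: 18 + 2.567 = 20.567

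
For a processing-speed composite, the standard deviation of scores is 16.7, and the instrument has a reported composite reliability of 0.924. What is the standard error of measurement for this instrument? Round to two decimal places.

4.60

The standard error of measurement is 16.700*√(1 − 0.924) ≈ 16.700*0.276 ≈ 4.604.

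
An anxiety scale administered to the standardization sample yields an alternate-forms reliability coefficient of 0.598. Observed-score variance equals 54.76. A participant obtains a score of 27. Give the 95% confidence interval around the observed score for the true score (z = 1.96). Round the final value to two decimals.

[17.80, 36.20]

σ = 54.76^(1/2) = 7.4000
SEM = 7.4000×√(1 − 0.5980) ≈ 4.6919
Margin = 1.96 × 4.6919 ≈ 9.1960
95% CI: 27 ± 9.1960 = [17.8040, 36.1960]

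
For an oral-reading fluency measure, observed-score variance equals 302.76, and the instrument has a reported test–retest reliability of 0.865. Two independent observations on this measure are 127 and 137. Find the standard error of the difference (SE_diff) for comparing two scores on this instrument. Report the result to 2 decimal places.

SD = √302.76 ≈ 17.40000
The standard error of measurement is 17.40000·√(1 − 0.86500) ≈ 17.40000·0.36742 ≈ 6.39317.
SE_diff = SEM · √2 ≈ 6.39317 · 1.41421 ≈ 9.04131

9.04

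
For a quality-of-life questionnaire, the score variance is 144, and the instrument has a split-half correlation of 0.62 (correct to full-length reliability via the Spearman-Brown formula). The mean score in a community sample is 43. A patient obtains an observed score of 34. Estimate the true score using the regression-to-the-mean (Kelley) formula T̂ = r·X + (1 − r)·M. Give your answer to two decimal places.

36.11

r_full = 2·0.62 / (1 + 0.62) ≈ 0.765
T̂ = 0.765(34) + 0.235(43) ≈ 36.111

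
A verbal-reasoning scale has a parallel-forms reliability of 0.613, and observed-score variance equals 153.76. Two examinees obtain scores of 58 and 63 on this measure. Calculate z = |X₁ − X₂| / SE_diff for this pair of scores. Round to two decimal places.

0.46

SD = √153.76 = 12.40000
SEM = 12.40000 × √(1 − 0.61300) = 12.40000 × √0.38700 ≈ 12.40000 × 0.62209 ≈ 7.71396
SE_diff = SEM × √2 ≈ 7.71396 × 1.41421 ≈ 10.90918
z = 5 / 10.90918 ≈ 0.45833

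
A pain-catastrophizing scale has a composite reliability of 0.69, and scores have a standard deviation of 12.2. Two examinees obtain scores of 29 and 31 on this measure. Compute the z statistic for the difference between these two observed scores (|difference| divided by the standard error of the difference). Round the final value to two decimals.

0.21

The standard error of measurement is 12.2000×√(1 − 0.6900) ≈ 12.2000×0.5568 ≈ 6.7927.
Standard error of the difference = 6.7927·√2 ≈ 9.6063
z = |29 − 31| / 9.6063 = 2 / 9.6063 ≈ 0.2082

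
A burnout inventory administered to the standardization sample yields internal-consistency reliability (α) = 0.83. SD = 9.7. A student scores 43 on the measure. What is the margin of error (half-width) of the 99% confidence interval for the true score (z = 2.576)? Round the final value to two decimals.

SEM = 9.700 · √(1 − 0.830) = 9.700 · √0.170 ≈ 9.700 · 0.412 ≈ 3.999
Half-width = 2.576·3.999 ≈ 10.302

10.30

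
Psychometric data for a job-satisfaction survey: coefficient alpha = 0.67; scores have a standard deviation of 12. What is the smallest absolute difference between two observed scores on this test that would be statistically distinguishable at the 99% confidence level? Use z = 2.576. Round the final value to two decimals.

25.11

SEM = 12.0000*√(1 − 0.6700) ≈ 6.8935
SE_diff = √2 * SEM ≈ 9.7488
Minimum reliable difference = 2.576 * SE_diff ≈ 2.576 * 9.7488 ≈ 25.1130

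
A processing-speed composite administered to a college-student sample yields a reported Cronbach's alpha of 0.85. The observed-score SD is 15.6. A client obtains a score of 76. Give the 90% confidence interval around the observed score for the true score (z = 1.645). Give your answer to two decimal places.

The standard error of measurement is 15.6000*√(1 − 0.8500) ≃ 15.6000*0.3873 ≃ 6.0419.
1.645 * SEM ≃ 9.9388
Interval: (66.0612, 85.9388)

[66.06, 85.94]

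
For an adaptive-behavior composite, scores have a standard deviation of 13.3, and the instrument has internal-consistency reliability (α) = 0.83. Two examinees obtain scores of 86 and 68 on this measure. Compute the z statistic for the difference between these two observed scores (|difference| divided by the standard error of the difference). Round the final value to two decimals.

2.32

SEM = 13.30000 × √(1 − 0.83000) = 13.30000 × √0.17000 ≈ 13.30000 × 0.41231 ≈ 5.48373
SE_diff = SEM × √2 ≈ 5.48373 × 1.41421 ≈ 7.75517
z = 18 / 7.75517 ≈ 2.32103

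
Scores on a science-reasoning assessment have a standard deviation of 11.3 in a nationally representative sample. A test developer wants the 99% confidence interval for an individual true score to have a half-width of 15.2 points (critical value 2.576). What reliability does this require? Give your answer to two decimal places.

Required SEM = 15.2 / 2.576 ≃ 5.901
Required reliability = 1 − (SEM/SD)² = 1 − 0.273 ≃ 0.727

0.73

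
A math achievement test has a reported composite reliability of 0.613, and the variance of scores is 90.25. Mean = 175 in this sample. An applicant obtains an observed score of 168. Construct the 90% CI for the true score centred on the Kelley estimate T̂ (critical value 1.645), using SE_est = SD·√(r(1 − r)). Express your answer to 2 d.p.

SD = √90.25 = 9.5000
T̂ = r·X + (1 − r)·M = 0.6130*168 + 0.3870*175 = 102.9840 + 67.7250 ≃ 170.7090
SE_est = 9.5000·√[r(1 − r)] ≃ 4.6271
90% CI: 170.7090 ± 7.6116 ≃ (163.0974, 178.3206)

[163.10, 178.32]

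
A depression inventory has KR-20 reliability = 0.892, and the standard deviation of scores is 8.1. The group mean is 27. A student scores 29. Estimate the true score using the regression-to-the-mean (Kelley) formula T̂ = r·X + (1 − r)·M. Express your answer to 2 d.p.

28.78

T̂ = 0.892(29) + 0.108(27) ≈ 28.784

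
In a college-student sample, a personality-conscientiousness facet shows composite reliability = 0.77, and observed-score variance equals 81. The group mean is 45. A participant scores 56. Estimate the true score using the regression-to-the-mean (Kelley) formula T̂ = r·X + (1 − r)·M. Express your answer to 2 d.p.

T̂ = 0.7700(56) + 0.2300(45) ≈ 53.4700

53.47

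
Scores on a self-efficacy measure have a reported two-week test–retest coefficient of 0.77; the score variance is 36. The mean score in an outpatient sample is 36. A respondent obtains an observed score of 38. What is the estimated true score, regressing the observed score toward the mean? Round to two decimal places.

T̂ = r·X + (1 − r)·M = 0.770*38 + 0.230*36 = 29.260 + 8.280 ≃ 37.540

37.54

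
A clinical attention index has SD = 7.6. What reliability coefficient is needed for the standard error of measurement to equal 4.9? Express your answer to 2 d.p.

0.58

r = 1 − (4.90000/7.6)² ≈ 1 − 0.41569 ≈ 0.58431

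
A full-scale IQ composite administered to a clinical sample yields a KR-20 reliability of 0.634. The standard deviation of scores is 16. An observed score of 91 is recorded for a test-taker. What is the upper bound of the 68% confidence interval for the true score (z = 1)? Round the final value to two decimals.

The standard error of measurement is 16.000·√(1 − 0.634) ≈ 16.000·0.605 ≈ 9.680.
Half-width = 1·9.680 ≈ 9.680
Upper bound: 91 + 9.680 = 100.680

100.68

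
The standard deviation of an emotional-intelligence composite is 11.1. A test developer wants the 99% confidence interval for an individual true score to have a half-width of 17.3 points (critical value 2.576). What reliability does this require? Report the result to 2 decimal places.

0.63

SEM needed = half-width / z = 17.3/2.576 ≃ 6.716
r = 1 − (6.716/11.1)² ≃ 1 − 0.366 ≃ 0.634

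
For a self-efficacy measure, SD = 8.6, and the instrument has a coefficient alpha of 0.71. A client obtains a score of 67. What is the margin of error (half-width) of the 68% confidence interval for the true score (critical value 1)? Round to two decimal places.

SEM = 8.6000 × √(1 − 0.7100) = 8.6000 × √0.2900 ≈ 8.6000 × 0.5385 ≈ 4.6312
Half-width = 1×4.6312 ≈ 4.6312

4.63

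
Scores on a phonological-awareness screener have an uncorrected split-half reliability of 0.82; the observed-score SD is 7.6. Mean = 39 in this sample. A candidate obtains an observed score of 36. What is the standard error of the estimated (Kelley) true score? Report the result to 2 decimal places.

2.27

r_full = 2·0.82 / (1 + 0.82) ≈ 0.901
SE_est = 7.600·√[r(1 − r)] ≈ 2.269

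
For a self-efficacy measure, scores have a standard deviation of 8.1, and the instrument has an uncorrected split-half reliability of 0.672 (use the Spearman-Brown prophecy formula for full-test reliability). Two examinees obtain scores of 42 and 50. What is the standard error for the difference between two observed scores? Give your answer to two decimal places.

Spearman-Brown: r = 2(0.672) / (1 + 0.672) = 1.34400 / 1.67200 ≈ 0.80383
SEM = 8.10000 · √(1 − 0.80383) = 8.10000 · √0.19617 ≈ 8.10000 · 0.44291 ≈ 3.58760
Standard error of the difference = 3.58760·√2 ≈ 5.07363

5.07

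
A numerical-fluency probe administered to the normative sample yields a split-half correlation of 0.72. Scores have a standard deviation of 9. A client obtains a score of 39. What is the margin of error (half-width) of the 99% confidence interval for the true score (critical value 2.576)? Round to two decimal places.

9.35

r_full = 2·0.72 / (1 + 0.72) ≈ 0.83721
SEM = 9.00000 × √(1 − 0.83721) = 9.00000 × √0.16279 ≈ 9.00000 × 0.40347 ≈ 3.63126
2.576 × SEM ≈ 9.35412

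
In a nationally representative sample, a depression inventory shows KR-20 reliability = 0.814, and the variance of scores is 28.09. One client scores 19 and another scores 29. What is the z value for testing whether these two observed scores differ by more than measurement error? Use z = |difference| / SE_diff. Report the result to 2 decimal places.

3.09

SD = √28.09 ≈ 5.300
SEM = 5.300×√(1 − 0.814) ≈ 2.286
SE_diff = √2 × SEM ≈ 3.233
z = 10 / 3.233 ≈ 3.094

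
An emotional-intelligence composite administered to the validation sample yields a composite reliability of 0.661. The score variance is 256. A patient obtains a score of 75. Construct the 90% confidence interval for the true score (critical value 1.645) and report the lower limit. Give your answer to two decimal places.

59.68

SD = √256 = 16.000
SEM = 16.000*√(1 − 0.661) ≈ 9.316
Half-width = 1.645*9.316 ≈ 15.324
Lower limit = 75 − 15.324 ≈ 59.676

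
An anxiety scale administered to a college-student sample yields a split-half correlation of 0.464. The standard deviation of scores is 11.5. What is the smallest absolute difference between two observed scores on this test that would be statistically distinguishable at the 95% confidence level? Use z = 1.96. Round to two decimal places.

19.29

Spearman-Brown: r = 2(0.464) / (1 + 0.464) = 0.928 / 1.464 ≃ 0.634
SEM = 11.500 × √(1 − 0.634) = 11.500 × √0.366 ≃ 11.500 × 0.605 ≃ 6.958
SE_diff = SEM × √2 ≃ 6.958 × 1.414 ≃ 9.841
Minimum reliable difference = 1.96 × SE_diff ≃ 1.96 × 9.841 ≃ 19.288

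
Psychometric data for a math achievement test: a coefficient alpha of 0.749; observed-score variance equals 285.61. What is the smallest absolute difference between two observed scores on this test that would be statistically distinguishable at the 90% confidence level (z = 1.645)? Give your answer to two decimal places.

19.70

SD = √285.61 = 16.90000
SEM = 16.90000·√(1 − 0.74900) ≃ 8.46688
Standard error of the difference = 8.46688·√2 ≃ 11.97398
Minimum reliable difference = 1.645 · SE_diff ≃ 1.645 · 11.97398 ≃ 19.69720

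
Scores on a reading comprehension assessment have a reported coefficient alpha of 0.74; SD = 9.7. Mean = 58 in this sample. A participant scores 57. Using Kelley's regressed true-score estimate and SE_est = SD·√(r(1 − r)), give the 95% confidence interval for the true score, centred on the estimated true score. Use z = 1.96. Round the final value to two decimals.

[48.92, 65.60]

T̂ = r·X + (1 − r)·M = 0.7400*57 + 0.2600*58 = 42.1800 + 15.0800 ≃ 57.2600
SE_est = SD * √(r(1 − r)) = 9.7000 * √0.1924 ≃ 9.7000 * 0.4386 ≃ 4.2548
CI = 57.2600 ± 1.96 * 4.2548 → [48.9207, 65.5993]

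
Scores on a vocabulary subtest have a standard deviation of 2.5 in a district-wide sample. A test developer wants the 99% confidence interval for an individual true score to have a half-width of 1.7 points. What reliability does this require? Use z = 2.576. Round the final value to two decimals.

0.93

SEM needed = half-width / z = 1.7/2.576 ≈ 0.660
r = 1 − (0.660/2.5)² ≈ 1 − 0.070 ≈ 0.930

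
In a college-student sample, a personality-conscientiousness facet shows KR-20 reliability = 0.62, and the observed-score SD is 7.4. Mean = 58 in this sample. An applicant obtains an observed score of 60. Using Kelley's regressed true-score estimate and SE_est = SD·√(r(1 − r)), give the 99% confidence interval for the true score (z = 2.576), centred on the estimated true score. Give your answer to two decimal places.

T̂ = r·X + (1 − r)·M = 0.620×60 + 0.380×58 = 37.200 + 22.040 ≈ 59.240
SE_est = 7.400×√(0.620×0.380) ≈ 3.592
CI = 59.240 ± 2.576 × 3.592 → [49.987, 68.493]

[49.99, 68.49]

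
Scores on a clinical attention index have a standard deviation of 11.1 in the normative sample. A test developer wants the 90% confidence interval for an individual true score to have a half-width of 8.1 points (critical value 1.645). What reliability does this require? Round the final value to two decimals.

SEM needed = half-width / z = 8.1/1.645 ≃ 4.924
r = 1 − (4.924/11.1)² ≃ 1 − 0.197 ≃ 0.803

0.80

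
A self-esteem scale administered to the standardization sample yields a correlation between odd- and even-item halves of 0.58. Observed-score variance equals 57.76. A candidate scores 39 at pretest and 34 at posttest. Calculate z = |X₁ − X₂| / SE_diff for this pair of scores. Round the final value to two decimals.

0.90

SD = √57.76 ≈ 7.6000
Spearman-Brown: r = 2(0.58) / (1 + 0.58) = 1.1600 / 1.5800 ≈ 0.7342
SEM = 7.6000 * √(1 − 0.7342) = 7.6000 * √0.2658 ≈ 7.6000 * 0.5156 ≈ 3.9184
SE_diff = SEM * √2 ≈ 3.9184 * 1.4142 ≈ 5.5415
z = |39 − 34| / 5.5415 = 5 / 5.5415 ≈ 0.9023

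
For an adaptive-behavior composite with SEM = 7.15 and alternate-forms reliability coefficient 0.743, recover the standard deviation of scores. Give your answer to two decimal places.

σ = SEM·(1 − r)^(−1/2) ≈ 7.15*1.973 ≈ 14.104

14.10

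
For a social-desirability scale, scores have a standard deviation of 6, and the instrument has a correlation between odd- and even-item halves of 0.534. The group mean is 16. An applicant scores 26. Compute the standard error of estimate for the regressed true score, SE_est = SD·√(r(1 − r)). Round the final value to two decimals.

r_full = 2·0.534 / (1 + 0.534) ≈ 0.6962
SE_est = SD · √(r(1 − r)) = 6.0000 · √0.2115 ≈ 6.0000 · 0.4599 ≈ 2.7593

2.76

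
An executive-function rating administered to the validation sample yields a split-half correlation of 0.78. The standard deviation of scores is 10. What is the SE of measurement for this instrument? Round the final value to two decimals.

Spearman-Brown: r = 2(0.78) / (1 + 0.78) = 1.560 / 1.780 ≈ 0.876
SEM = 10.000*√(1 − 0.876) ≈ 3.516

3.52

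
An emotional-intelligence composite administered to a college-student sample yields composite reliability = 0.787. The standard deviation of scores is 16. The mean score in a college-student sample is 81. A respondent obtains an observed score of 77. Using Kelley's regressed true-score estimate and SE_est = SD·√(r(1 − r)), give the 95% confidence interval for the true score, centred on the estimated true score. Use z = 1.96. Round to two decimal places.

[65.01, 90.69]

T̂ = 0.787(77) + 0.213(81) ≈ 77.852
SE_est = SD * √(r(1 − r)) = 16.000 * √0.168 ≈ 16.000 * 0.409 ≈ 6.551
95% CI: 77.852 ± 12.840 ≈ (65.012, 90.692)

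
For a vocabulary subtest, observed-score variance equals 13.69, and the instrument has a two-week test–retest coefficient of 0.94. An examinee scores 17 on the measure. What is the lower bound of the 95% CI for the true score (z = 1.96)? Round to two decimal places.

SD = √13.69 = 3.70000
SEM = 3.70000 * √(1 − 0.94000) = 3.70000 * √0.06000 ≃ 3.70000 * 0.24495 ≃ 0.90631
Margin = 1.96 * 0.90631 ≃ 1.77637
Lower limit = 17 − 1.77637 ≃ 15.22363

15.22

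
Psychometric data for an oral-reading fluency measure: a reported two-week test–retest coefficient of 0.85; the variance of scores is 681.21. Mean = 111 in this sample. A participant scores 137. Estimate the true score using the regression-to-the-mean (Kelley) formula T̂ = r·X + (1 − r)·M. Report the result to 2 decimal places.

T̂ = 0.8500(137) + 0.1500(111) ≃ 133.1000

133.10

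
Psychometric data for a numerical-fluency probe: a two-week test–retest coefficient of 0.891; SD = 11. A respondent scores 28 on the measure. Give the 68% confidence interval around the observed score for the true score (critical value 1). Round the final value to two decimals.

SEM = 11.00000·√(1 − 0.89100) ≃ 3.63167
Margin = 1 · 3.63167 ≃ 3.63167
CI = 28 ± 3.63167 → [24.36833, 31.63167]

[24.37, 31.63]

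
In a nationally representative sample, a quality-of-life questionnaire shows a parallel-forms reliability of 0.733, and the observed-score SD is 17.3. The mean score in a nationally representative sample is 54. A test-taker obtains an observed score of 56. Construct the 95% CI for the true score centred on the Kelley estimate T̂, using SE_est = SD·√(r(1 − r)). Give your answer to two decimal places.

Estimated true score = 0.733·56 + (1 − 0.733)·54 ≈ 55.466
SE_est = SD · √(r(1 − r)) = 17.300 · √0.196 ≈ 17.300 · 0.442 ≈ 7.653
95% CI: 55.466 ± 15.001 ≈ (40.465, 70.467)

[40.47, 70.47]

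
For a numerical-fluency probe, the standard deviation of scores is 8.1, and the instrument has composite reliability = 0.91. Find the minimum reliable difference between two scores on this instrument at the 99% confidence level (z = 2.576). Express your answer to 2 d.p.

8.85

SEM = 8.10000·√(1 − 0.91000) ≈ 2.43000
SE_diff = √2 · SEM ≈ 3.43654
Smallest detectable difference = 2.576·3.43654 ≈ 8.85252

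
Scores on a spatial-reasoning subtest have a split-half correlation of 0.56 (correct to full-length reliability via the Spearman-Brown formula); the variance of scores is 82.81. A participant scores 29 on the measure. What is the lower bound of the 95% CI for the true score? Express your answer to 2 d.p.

19.53

SD = √82.81 ≈ 9.10000
Full-length reliability (Spearman-Brown) = 2(0.56)/(1+0.56) ≈ 0.71795
SEM = 9.10000 × √(1 − 0.71795) = 9.10000 × √0.28205 ≈ 9.10000 × 0.53109 ≈ 4.83287
Margin = 1.96 × 4.83287 ≈ 9.47243
Lower limit = 29 − 9.47243 ≈ 19.52757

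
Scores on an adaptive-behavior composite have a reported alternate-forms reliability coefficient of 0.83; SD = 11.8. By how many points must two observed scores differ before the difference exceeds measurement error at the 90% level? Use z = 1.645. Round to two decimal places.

SEM = 11.8000×√(1 − 0.8300) ≃ 4.8653
SE_diff = SEM × √2 ≃ 4.8653 × 1.4142 ≃ 6.8805
Smallest detectable difference = 1.645×6.8805 ≃ 11.3185

11.32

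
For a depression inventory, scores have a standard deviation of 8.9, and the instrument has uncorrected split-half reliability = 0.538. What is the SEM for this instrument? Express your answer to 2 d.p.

4.88

Full-length reliability (Spearman-Brown) = 2(0.538)/(1+0.538) ≃ 0.700
The standard error of measurement is 8.900·√(1 − 0.700) ≃ 8.900·0.548 ≃ 4.878.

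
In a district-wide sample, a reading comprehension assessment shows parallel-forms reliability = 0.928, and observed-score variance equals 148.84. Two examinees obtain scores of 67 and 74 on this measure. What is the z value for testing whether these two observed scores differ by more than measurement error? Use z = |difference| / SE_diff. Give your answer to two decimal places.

1.51

σ = 148.84^(1/2) = 12.200
SEM = 12.200 × √(1 − 0.928) = 12.200 × √0.072 ≈ 12.200 × 0.268 ≈ 3.274
SE_diff = SEM × √2 ≈ 3.274 × 1.414 ≈ 4.630
z = |67 − 74| / 4.630 = 7 / 4.630 ≈ 1.512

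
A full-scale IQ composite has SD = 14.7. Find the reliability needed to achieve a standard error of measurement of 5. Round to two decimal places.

r = 1 − (SEM / SD)² = 1 − (5.000 / 14.7)² ≈ 1 − 0.116 ≈ 0.884

0.88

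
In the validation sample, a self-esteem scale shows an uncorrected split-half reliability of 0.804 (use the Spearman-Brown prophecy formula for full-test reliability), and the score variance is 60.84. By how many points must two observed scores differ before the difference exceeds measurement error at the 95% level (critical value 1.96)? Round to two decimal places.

SD = √60.84 = 7.8000
Spearman-Brown: r = 2(0.804) / (1 + 0.804) = 1.6080 / 1.8040 ≃ 0.8914
The standard error of measurement is 7.8000·√(1 − 0.8914) ≃ 7.8000·0.3296 ≃ 2.5710.
SE_diff = √2 · SEM ≃ 3.6360
Minimum reliable difference = 1.96 · SE_diff ≃ 1.96 · 3.6360 ≃ 7.1265

7.13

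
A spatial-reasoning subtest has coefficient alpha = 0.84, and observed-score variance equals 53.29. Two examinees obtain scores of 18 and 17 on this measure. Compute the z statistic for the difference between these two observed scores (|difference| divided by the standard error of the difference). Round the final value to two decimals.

σ = 53.29^(1/2) = 7.300
SEM = 7.300×√(1 − 0.840) ≈ 2.920
SE_diff = √2 × SEM ≈ 4.130
z = 1 / 4.130 ≈ 0.242

0.24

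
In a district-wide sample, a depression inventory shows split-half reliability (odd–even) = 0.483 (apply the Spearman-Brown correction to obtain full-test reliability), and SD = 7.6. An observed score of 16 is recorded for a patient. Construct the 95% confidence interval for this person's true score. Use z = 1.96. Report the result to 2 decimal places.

r_full = 2·0.483 / (1 + 0.483) ≃ 0.6514
SEM = 7.6000 × √(1 − 0.6514) = 7.6000 × √0.3486 ≃ 7.6000 × 0.5904 ≃ 4.4873
1.96 × SEM ≃ 8.7952
CI = 16 ± 8.7952 → [7.2048, 24.7952]

[7.20, 24.80]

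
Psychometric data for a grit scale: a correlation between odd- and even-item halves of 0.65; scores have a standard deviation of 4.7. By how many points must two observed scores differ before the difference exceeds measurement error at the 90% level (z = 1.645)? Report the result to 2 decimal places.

5.04

Full-length reliability (Spearman-Brown) = 2(0.65)/(1+0.65) ≈ 0.788
SEM = 4.700*√(1 − 0.788) ≈ 2.165
SE_diff = SEM * √2 ≈ 2.165 * 1.414 ≈ 3.061
Smallest detectable difference = 1.645*3.061 ≈ 5.036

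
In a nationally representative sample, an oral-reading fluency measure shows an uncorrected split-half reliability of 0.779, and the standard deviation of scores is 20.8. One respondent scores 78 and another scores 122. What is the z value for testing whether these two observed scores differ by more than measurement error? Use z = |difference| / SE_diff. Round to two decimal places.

4.24

Spearman-Brown: r = 2(0.779) / (1 + 0.779) = 1.55800 / 1.77900 ≈ 0.87577
SEM = 20.80000×√(1 − 0.87577) ≈ 7.33114
SE_diff = SEM × √2 ≈ 7.33114 × 1.41421 ≈ 10.36780
z = 44 / 10.36780 ≈ 4.24391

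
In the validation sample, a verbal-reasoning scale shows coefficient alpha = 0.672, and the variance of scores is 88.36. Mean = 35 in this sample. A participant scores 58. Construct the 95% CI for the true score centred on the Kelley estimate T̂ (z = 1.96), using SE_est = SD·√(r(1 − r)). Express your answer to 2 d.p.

[41.81, 59.11]

SD = √88.36 = 9.40000
Estimated true score = 0.67200*58 + (1 − 0.67200)*35 ≈ 50.45600
SE_est = SD * √(r(1 − r)) = 9.40000 * √0.22042 ≈ 9.40000 * 0.46948 ≈ 4.41316
CI = 50.45600 ± 1.96 * 4.41316 → [41.80621, 59.10579]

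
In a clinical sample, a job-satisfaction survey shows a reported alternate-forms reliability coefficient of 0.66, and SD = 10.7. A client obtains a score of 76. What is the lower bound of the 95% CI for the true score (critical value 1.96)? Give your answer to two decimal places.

63.77

The standard error of measurement is 10.700×√(1 − 0.660) ≃ 10.700×0.583 ≃ 6.239.
Half-width = 1.96×6.239 ≃ 12.229
Lower bound: 76 − 12.229 = 63.771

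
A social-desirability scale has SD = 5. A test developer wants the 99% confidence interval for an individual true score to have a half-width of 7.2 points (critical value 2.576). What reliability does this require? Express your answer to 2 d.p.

0.69

SEM needed = half-width / z = 7.2/2.576 ≈ 2.795
r = 1 − (2.795/5)² ≈ 1 − 0.312 ≈ 0.688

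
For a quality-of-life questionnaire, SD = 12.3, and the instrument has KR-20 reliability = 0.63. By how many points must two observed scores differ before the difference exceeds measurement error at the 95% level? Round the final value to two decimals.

The standard error of measurement is 12.3000*√(1 − 0.6300) ≈ 12.3000*0.6083 ≈ 7.4818.
SE_diff = SEM * √2 ≈ 7.4818 * 1.4142 ≈ 10.5809
Minimum reliable difference = 1.96 * SE_diff ≈ 1.96 * 10.5809 ≈ 20.7385

20.74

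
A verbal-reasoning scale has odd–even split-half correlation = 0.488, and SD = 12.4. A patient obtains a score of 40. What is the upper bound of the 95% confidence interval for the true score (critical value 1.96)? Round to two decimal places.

54.26

Full-length reliability (Spearman-Brown) = 2(0.488)/(1+0.488) ≈ 0.6559
SEM = 12.4000 × √(1 − 0.6559) = 12.4000 × √0.3441 ≈ 12.4000 × 0.5866 ≈ 7.2737
Margin = 1.96 × 7.2737 ≈ 14.2564
Upper bound: 40 + 14.2564 = 54.2564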